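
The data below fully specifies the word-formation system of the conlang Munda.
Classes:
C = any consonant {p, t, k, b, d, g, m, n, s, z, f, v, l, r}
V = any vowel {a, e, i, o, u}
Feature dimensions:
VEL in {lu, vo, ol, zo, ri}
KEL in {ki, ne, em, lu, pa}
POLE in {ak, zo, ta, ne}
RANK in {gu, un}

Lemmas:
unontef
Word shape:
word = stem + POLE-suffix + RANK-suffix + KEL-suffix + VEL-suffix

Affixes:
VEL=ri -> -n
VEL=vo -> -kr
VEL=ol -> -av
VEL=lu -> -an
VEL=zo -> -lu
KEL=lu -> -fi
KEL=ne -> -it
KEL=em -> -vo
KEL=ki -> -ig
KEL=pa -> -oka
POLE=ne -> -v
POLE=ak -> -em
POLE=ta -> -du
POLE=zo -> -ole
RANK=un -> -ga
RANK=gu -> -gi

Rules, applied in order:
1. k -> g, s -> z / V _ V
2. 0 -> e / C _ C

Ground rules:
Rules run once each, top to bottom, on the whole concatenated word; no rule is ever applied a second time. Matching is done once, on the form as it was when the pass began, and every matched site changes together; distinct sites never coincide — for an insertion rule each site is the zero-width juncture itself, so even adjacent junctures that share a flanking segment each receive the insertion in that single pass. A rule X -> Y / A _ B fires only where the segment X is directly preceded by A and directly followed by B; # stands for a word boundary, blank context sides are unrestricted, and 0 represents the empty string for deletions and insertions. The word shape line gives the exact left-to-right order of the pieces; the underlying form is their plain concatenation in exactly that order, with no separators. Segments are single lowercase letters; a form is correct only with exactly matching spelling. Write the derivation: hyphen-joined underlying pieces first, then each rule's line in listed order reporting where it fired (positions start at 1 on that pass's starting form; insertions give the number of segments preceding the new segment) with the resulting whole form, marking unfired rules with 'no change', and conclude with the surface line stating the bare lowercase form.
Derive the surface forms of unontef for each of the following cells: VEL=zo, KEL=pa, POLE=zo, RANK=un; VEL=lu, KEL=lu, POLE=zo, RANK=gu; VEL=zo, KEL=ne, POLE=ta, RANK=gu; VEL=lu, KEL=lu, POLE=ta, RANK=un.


cell VEL=zo, KEL=pa, POLE=zo, RANK=un:
underlying: unontef-ole-ga-oka-lu
1. k -> g, s -> z / V _ V: fires at position(s) 14: unontefolegaogalu
2. 0 -> e / C _ C: inserts after position(s) 4: unonetefolegaogalu
surface: unonetefolegaogalu

cell VEL=lu, KEL=lu, POLE=zo, RANK=gu:
underlying: unontef-ole-gi-fi-an
1. k -> g, s -> z / V _ V: no change
2. 0 -> e / C _ C: inserts after position(s) 4: unonetefolegifian
surface: unonetefolegifian

cell VEL=zo, KEL=ne, POLE=ta, RANK=gu:
underlying: unontef-du-gi-it-lu
1. k -> g, s -> z / V _ V: no change
2. 0 -> e / C _ C: inserts after position(s) 4, 7, 13: unonetefedugiitelu
surface: unonetefedugiitelu

cell VEL=lu, KEL=lu, POLE=ta, RANK=un:
underlying: unontef-du-ga-fi-an
1. k -> g, s -> z / V _ V: no change
2. 0 -> e / C _ C: inserts after position(s) 4, 7: unonetefedugafian
surface: unonetefedugafian


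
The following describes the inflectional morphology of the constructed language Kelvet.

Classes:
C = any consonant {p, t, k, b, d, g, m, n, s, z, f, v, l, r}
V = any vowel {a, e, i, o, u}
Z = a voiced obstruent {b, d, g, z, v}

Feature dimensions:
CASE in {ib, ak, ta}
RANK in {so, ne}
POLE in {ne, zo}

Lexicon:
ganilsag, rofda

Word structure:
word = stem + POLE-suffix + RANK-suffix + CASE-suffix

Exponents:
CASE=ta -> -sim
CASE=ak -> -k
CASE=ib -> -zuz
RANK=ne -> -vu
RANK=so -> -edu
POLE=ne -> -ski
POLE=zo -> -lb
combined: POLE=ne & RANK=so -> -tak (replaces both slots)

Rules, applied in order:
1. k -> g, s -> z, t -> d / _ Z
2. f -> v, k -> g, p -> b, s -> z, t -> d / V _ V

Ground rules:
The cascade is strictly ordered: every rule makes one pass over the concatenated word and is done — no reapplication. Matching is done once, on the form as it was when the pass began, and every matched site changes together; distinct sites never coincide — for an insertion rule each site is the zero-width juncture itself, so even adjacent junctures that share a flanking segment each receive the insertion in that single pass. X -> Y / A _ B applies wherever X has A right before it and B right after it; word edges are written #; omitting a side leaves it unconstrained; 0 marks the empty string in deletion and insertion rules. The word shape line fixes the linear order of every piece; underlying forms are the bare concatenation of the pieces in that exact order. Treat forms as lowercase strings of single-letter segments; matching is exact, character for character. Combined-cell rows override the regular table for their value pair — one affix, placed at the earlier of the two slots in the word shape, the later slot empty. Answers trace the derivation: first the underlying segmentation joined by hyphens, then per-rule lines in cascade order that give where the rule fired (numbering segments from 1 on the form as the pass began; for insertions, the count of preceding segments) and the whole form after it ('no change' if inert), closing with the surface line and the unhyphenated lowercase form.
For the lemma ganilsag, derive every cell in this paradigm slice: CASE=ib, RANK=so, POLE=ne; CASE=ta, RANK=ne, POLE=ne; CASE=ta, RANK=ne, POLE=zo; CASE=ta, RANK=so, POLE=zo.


cell CASE=ib, RANK=so, POLE=ne:
underlying: ganilsag-tak-zuz
1. k -> g, s -> z, t -> d / _ Z: fires at position(s) 11: ganilsagtagzuz
2. f -> v, k -> g, p -> b, s -> z, t -> d / V _ V: no change
surface: ganilsagtagzuz

cell CASE=ta, RANK=ne, POLE=ne:
underlying: ganilsag-ski-vu-sim
1. k -> g, s -> z, t -> d / _ Z: no change
2. f -> v, k -> g, p -> b, s -> z, t -> d / V _ V: fires at position(s) 14: ganilsagskivuzim
surface: ganilsagskivuzim

cell CASE=ta, RANK=ne, POLE=zo:
underlying: ganilsag-lb-vu-sim
1. k -> g, s -> z, t -> d / _ Z: no change
2. f -> v, k -> g, p -> b, s -> z, t -> d / V _ V: fires at position(s) 13: ganilsaglbvuzim
surface: ganilsaglbvuzim

cell CASE=ta, RANK=so, POLE=zo:
underlying: ganilsag-lb-edu-sim
1. k -> g, s -> z, t -> d / _ Z: no change
2. f -> v, k -> g, p -> b, s -> z, t -> d / V _ V: fires at position(s) 14: ganilsaglbeduzim
surface: ganilsaglbeduzim


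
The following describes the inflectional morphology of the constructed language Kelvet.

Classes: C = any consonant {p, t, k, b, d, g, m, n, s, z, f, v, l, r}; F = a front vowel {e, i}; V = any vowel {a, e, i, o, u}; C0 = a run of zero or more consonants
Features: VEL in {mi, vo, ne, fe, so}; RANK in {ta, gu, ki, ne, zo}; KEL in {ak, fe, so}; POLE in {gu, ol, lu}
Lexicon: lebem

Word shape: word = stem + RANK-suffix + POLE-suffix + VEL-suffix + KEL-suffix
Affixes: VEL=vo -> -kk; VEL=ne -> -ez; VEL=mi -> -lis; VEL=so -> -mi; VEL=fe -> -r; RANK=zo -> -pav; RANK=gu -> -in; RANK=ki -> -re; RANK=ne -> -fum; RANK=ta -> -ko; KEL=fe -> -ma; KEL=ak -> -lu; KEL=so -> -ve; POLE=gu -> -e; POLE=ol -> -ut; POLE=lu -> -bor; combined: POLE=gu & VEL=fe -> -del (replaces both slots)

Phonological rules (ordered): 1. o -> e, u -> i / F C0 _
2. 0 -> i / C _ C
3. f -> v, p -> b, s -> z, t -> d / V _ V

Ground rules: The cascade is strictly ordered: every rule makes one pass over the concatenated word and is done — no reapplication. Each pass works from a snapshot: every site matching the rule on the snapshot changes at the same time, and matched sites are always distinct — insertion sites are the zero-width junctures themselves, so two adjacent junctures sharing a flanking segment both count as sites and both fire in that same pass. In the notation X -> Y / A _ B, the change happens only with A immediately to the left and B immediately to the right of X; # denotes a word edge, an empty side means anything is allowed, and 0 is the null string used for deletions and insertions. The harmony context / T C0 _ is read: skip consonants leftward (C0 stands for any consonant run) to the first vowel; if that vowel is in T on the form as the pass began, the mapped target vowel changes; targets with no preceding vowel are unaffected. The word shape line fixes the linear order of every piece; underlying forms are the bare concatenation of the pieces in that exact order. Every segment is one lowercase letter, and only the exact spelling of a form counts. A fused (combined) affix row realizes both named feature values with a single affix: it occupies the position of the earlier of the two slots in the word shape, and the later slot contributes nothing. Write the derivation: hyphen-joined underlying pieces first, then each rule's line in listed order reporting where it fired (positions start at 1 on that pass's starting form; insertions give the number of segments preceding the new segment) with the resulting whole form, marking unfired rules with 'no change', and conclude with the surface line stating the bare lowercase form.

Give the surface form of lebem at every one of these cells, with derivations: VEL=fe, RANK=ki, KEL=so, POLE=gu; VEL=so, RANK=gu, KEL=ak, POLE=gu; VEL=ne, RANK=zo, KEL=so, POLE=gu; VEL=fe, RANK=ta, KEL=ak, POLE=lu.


cell VEL=fe, RANK=ki, KEL=so, POLE=gu:
underlying: lebem-re-del-ve
1. o -> e, u -> i / F C0 _: no change
2. 0 -> i / C _ C: inserts after position(s) 5, 10: lebemiredelive
3. f -> v, p -> b, s -> z, t -> d / V _ V: no change
surface: lebemiredelive

cell VEL=so, RANK=gu, KEL=ak, POLE=gu:
underlying: lebem-in-e-mi-lu
1. o -> e, u -> i / F C0 _: fires at position(s) 12: lebeminemili
2. 0 -> i / C _ C: no change
3. f -> v, p -> b, s -> z, t -> d / V _ V: no change
surface: lebeminemili

cell VEL=ne, RANK=zo, KEL=so, POLE=gu:
underlying: lebem-pav-e-ez-ve
1. o -> e, u -> i / F C0 _: no change
2. 0 -> i / C _ C: inserts after position(s) 5, 11: lebemipaveezive
3. f -> v, p -> b, s -> z, t -> d / V _ V: fires at position(s) 7: lebemibaveezive
surface: lebemibaveezive

cell VEL=fe, RANK=ta, KEL=ak, POLE=lu:
underlying: lebem-ko-bor-r-lu
1. o -> e, u -> i / F C0 _: fires at position(s) 7: lebemkeborrlu
2. 0 -> i / C _ C: inserts after position(s) 5, 10, 11: lebemikeboririlu
3. f -> v, p -> b, s -> z, t -> d / V _ V: no change
surface: lebemikeboririlu


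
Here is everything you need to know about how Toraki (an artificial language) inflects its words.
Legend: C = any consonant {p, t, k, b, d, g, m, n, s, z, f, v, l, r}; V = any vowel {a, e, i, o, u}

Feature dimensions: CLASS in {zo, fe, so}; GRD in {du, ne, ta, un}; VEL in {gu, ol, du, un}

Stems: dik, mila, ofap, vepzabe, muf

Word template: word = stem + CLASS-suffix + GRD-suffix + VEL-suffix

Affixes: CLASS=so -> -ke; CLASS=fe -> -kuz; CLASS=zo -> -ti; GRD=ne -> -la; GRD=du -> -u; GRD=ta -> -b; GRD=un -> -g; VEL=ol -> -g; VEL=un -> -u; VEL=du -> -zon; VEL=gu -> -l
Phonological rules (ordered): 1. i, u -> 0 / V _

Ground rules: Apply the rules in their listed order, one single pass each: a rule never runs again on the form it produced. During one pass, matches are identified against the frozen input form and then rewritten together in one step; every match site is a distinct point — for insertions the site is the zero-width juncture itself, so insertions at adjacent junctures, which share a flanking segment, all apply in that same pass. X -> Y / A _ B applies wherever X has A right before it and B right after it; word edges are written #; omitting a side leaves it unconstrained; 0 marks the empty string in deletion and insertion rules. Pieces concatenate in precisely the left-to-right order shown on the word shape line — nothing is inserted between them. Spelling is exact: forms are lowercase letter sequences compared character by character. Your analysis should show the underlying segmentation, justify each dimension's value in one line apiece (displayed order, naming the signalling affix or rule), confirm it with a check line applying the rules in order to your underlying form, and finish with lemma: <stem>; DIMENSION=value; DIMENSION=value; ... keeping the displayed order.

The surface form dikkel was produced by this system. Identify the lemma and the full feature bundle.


underlying: dik-ke-u-l
CLASS=so - signalled by the affix -ke
GRD=du - signalled by the affix -u
VEL=gu - signalled by the affix -l
check: dikkeul -> dikkel
lemma: dik; CLASS=so; GRD=du; VEL=gu


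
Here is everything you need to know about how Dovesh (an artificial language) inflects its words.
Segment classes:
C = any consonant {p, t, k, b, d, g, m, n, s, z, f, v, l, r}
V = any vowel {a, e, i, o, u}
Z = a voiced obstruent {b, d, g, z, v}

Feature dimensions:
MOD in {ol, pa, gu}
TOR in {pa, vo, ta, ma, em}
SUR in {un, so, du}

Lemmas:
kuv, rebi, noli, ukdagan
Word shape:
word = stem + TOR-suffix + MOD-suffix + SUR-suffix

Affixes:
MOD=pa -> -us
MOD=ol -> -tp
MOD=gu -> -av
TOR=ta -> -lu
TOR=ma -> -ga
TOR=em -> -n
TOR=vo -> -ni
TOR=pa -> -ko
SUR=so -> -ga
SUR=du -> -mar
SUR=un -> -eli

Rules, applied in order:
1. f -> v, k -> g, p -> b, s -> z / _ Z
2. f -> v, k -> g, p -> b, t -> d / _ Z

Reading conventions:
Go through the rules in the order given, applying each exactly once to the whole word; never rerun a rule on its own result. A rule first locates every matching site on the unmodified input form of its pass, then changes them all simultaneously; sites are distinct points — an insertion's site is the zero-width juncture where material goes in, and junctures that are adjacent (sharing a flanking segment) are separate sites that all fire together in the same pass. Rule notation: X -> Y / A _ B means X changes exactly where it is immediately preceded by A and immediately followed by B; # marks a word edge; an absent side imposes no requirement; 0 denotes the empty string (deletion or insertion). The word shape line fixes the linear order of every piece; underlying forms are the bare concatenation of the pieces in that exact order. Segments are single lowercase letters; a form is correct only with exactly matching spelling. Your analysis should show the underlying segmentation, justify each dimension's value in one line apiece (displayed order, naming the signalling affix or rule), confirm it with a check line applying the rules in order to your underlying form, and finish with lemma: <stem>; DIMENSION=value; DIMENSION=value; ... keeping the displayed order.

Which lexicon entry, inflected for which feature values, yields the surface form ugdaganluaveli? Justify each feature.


underlying: ukdagan-lu-av-eli
MOD=gu - signalled by the affix -av
TOR=ta - signalled by the affix -lu
SUR=un - signalled by the affix -eli
check: ukdaganluaveli -> ugdaganluaveli -> ugdaganluaveli
lemma: ukdagan; MOD=gu; TOR=ta; SUR=un


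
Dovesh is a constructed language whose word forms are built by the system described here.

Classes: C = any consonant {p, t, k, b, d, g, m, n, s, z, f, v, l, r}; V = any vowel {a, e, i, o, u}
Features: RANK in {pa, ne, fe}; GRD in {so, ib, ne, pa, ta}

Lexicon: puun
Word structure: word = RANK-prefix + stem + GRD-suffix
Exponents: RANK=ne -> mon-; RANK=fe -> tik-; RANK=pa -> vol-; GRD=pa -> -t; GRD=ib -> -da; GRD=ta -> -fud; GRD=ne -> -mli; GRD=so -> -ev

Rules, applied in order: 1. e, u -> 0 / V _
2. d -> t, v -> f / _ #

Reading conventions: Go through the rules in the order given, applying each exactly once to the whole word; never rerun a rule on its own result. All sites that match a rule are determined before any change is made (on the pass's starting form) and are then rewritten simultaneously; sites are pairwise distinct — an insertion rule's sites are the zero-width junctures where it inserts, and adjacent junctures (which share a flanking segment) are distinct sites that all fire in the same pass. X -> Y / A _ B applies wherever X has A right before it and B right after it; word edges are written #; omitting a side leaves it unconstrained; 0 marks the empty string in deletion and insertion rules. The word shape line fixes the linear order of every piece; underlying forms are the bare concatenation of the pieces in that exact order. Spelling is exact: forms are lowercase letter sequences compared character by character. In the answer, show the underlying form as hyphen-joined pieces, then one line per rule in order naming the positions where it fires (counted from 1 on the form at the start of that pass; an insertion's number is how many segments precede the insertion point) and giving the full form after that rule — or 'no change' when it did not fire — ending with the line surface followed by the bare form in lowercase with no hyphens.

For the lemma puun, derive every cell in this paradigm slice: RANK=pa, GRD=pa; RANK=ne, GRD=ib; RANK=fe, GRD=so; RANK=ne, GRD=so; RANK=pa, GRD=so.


cell RANK=pa, GRD=pa:
underlying: vol-puun-t
1. e, u -> 0 / V _: fires at position(s) 6: volpunt
2. d -> t, v -> f / _ #: no change
surface: volpunt

cell RANK=ne, GRD=ib:
underlying: mon-puun-da
1. e, u -> 0 / V _: fires at position(s) 6: monpunda
2. d -> t, v -> f / _ #: no change
surface: monpunda

cell RANK=fe, GRD=so:
underlying: tik-puun-ev
1. e, u -> 0 / V _: fires at position(s) 6: tikpunev
2. d -> t, v -> f / _ #: fires at position(s) 8: tikpunef
surface: tikpunef

cell RANK=ne, GRD=so:
underlying: mon-puun-ev
1. e, u -> 0 / V _: fires at position(s) 6: monpunev
2. d -> t, v -> f / _ #: fires at position(s) 8: monpunef
surface: monpunef

cell RANK=pa, GRD=so:
underlying: vol-puun-ev
1. e, u -> 0 / V _: fires at position(s) 6: volpunev
2. d -> t, v -> f / _ #: fires at position(s) 8: volpunef
surface: volpunef


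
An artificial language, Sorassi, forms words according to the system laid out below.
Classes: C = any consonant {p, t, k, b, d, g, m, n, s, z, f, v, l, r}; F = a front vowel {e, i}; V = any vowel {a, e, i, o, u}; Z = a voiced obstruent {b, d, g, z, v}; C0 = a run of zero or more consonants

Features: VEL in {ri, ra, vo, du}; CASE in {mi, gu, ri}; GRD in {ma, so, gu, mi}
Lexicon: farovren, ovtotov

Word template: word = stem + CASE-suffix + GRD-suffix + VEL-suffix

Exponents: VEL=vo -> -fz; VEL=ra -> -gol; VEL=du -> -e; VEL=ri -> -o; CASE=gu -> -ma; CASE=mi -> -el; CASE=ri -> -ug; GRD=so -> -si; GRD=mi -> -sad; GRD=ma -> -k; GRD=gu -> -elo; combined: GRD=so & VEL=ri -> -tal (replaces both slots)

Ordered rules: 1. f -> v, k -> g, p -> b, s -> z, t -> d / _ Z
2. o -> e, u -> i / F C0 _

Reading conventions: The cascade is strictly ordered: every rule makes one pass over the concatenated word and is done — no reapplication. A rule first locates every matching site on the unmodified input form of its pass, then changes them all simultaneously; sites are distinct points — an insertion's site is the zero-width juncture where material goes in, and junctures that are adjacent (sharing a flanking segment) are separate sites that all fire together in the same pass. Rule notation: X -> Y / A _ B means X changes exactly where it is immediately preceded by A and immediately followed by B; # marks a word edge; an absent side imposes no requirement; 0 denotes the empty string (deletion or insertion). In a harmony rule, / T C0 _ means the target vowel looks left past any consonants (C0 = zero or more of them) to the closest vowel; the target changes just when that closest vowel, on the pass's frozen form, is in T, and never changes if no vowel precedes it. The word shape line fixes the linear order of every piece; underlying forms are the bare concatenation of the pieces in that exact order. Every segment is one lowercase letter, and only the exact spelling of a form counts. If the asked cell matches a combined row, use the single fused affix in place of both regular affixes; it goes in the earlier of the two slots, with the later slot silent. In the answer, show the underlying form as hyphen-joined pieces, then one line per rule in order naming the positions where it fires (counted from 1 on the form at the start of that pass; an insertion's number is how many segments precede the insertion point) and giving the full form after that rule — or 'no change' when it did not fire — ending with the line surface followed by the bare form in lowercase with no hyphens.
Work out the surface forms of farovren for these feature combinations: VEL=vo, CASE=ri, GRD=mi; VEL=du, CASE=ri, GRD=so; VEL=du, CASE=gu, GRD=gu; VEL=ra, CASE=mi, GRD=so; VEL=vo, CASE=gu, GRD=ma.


cell VEL=vo, CASE=ri, GRD=mi:
underlying: farovren-ug-sad-fz
1. f -> v, k -> g, p -> b, s -> z, t -> d / _ Z: fires at position(s) 14: farovrenugsadvz
2. o -> e, u -> i / F C0 _: fires at position(s) 9: farovrenigsadvz
surface: farovrenigsadvz

cell VEL=du, CASE=ri, GRD=so:
underlying: farovren-ug-si-e
1. f -> v, k -> g, p -> b, s -> z, t -> d / _ Z: no change
2. o -> e, u -> i / F C0 _: fires at position(s) 9: farovrenigsie
surface: farovrenigsie

cell VEL=du, CASE=gu, GRD=gu:
underlying: farovren-ma-elo-e
1. f -> v, k -> g, p -> b, s -> z, t -> d / _ Z: no change
2. o -> e, u -> i / F C0 _: fires at position(s) 13: farovrenmaelee
surface: farovrenmaelee

cell VEL=ra, CASE=mi, GRD=so:
underlying: farovren-el-si-gol
1. f -> v, k -> g, p -> b, s -> z, t -> d / _ Z: no change
2. o -> e, u -> i / F C0 _: fires at position(s) 14: farovrenelsigel
surface: farovrenelsigel

cell VEL=vo, CASE=gu, GRD=ma:
underlying: farovren-ma-k-fz
1. f -> v, k -> g, p -> b, s -> z, t -> d / _ Z: fires at position(s) 12: farovrenmakvz
2. o -> e, u -> i / F C0 _: no change
surface: farovrenmakvz


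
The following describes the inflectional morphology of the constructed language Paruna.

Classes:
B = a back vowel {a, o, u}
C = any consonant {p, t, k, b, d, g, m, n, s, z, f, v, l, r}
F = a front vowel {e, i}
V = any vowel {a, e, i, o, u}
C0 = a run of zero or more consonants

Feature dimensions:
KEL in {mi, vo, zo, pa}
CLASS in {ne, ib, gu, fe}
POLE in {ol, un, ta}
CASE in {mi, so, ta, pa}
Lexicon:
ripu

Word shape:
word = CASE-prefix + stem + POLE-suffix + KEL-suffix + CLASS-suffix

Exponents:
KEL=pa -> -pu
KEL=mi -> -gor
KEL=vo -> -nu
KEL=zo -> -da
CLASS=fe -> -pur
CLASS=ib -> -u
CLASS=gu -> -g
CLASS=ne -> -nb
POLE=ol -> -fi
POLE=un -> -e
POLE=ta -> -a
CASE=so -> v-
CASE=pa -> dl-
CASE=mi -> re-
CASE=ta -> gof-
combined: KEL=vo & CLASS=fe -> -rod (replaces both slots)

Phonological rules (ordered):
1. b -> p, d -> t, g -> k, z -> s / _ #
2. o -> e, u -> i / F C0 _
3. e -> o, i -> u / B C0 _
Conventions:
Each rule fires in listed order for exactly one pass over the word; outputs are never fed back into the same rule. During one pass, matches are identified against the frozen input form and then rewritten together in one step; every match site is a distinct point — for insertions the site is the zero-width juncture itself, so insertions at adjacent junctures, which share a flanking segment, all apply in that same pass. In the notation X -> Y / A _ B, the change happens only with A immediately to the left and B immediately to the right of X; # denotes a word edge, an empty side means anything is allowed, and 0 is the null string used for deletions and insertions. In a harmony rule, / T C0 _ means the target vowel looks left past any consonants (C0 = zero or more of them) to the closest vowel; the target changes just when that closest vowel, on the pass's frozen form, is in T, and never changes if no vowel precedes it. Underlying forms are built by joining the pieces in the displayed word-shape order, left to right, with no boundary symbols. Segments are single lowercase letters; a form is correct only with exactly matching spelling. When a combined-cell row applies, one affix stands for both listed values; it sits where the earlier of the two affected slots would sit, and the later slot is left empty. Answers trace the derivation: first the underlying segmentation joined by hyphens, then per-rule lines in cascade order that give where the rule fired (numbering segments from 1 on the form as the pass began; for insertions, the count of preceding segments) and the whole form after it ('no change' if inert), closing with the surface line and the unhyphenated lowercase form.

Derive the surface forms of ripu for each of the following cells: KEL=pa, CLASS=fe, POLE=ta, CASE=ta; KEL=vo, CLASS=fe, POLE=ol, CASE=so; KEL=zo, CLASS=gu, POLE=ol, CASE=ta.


cell KEL=pa, CLASS=fe, POLE=ta, CASE=ta:
underlying: gof-ripu-a-pu-pur
1. b -> p, d -> t, g -> k, z -> s / _ #: no change
2. o -> e, u -> i / F C0 _: fires at position(s) 7: gofripiapupur
3. e -> o, i -> u / B C0 _: fires at position(s) 5: gofrupiapupur
surface: gofrupiapupur

cell KEL=vo, CLASS=fe, POLE=ol, CASE=so:
underlying: v-ripu-fi-rod
1. b -> p, d -> t, g -> k, z -> s / _ #: fires at position(s) 10: vripufirot
2. o -> e, u -> i / F C0 _: fires at position(s) 5, 9: vripifiret
3. e -> o, i -> u / B C0 _: no change
surface: vripifiret

cell KEL=zo, CLASS=gu, POLE=ol, CASE=ta:
underlying: gof-ripu-fi-da-g
1. b -> p, d -> t, g -> k, z -> s / _ #: fires at position(s) 12: gofripufidak
2. o -> e, u -> i / F C0 _: fires at position(s) 7: gofripifidak
3. e -> o, i -> u / B C0 _: fires at position(s) 5: gofrupifidak
surface: gofrupifidak


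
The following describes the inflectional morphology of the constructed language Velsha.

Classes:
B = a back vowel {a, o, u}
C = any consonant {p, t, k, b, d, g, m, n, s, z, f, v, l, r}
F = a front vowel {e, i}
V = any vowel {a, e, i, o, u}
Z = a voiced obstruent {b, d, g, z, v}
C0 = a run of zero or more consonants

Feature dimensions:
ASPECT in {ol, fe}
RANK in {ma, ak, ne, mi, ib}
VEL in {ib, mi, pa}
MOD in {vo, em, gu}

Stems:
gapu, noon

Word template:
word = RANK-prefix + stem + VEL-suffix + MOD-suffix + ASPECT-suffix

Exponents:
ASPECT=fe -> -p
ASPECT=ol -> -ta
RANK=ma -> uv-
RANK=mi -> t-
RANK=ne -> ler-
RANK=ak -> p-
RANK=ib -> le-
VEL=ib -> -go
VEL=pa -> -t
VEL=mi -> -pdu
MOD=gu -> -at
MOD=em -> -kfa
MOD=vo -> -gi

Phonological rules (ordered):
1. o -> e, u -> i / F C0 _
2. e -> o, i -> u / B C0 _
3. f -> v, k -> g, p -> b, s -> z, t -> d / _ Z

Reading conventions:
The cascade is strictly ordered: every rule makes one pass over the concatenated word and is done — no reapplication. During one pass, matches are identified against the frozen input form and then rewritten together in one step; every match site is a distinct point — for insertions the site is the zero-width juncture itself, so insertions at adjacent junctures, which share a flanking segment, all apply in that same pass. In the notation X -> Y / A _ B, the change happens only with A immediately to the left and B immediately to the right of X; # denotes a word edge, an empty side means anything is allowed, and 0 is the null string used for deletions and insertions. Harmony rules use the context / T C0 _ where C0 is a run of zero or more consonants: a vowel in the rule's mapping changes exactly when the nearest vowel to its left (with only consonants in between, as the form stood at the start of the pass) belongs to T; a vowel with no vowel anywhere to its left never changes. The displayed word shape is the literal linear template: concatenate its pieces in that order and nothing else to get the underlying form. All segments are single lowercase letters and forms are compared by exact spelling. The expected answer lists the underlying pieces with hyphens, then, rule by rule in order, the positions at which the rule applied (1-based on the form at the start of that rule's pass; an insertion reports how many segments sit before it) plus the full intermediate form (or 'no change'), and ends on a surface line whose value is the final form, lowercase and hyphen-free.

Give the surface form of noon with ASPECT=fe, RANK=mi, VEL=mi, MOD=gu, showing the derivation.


underlying: t-noon-pdu-at-p
1. o -> e, u -> i / F C0 _: no change
2. e -> o, i -> u / B C0 _: no change
3. f -> v, k -> g, p -> b, s -> z, t -> d / _ Z: fires at position(s) 6: tnoonbduatp
surface: tnoonbduatp


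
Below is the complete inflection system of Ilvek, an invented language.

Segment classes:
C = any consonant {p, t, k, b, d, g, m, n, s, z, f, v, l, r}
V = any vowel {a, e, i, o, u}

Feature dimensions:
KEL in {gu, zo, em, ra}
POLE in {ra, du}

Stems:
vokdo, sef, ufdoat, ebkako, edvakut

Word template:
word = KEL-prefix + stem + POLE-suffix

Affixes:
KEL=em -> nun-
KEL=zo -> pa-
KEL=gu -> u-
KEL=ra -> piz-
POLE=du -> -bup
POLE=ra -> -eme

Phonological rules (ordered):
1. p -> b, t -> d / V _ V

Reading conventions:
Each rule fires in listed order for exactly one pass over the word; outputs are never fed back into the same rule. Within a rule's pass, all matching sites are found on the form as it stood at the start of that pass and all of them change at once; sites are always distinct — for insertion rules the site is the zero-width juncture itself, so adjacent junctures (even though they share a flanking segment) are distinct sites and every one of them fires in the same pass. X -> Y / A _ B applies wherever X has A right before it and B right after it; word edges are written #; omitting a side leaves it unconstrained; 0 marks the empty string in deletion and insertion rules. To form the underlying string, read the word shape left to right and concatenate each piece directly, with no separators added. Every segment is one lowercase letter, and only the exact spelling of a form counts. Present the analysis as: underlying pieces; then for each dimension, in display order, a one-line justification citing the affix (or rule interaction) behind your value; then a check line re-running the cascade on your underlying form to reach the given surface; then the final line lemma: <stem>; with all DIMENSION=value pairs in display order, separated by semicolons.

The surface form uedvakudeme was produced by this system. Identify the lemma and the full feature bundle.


underlying: u-edvakut-eme
KEL=gu - signalled by the affix u-
POLE=ra - signalled by the affix -eme
check: uedvakuteme -> uedvakudeme
lemma: edvakut; KEL=gu; POLE=ra


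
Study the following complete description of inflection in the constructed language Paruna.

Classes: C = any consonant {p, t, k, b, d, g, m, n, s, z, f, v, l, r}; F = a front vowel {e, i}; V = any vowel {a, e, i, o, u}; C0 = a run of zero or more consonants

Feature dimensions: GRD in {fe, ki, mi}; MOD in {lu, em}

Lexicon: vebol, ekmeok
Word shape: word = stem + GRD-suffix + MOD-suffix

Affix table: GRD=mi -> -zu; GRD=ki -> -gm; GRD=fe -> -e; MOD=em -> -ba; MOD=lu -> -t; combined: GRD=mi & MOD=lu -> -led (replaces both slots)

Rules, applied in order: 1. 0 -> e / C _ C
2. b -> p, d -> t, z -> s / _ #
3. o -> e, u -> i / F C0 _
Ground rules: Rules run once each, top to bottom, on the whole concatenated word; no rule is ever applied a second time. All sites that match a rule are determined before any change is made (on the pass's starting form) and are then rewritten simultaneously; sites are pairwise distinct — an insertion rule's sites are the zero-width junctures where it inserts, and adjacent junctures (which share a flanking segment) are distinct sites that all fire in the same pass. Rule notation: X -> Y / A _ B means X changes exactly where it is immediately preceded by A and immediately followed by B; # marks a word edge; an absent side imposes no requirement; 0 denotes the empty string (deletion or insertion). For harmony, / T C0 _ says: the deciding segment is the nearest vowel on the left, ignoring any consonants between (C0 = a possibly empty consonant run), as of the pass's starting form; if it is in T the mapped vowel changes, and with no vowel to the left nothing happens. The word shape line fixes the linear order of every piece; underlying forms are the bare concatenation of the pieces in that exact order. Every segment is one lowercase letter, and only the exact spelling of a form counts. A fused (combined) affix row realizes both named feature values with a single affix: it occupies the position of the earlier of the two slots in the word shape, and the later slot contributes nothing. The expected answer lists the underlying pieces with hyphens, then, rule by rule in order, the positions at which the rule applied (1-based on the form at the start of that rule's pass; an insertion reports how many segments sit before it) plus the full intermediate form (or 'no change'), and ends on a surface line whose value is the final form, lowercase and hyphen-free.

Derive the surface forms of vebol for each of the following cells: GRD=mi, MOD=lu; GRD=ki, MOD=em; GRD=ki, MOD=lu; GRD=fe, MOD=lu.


cell GRD=mi, MOD=lu:
underlying: vebol-led
1. 0 -> e / C _ C: inserts after position(s) 5: veboleled
2. b -> p, d -> t, z -> s / _ #: fires at position(s) 9: vebolelet
3. o -> e, u -> i / F C0 _: fires at position(s) 4: vebelelet
surface: vebelelet

cell GRD=ki, MOD=em:
underlying: vebol-gm-ba
1. 0 -> e / C _ C: inserts after position(s) 5, 6, 7: vebolegemeba
2. b -> p, d -> t, z -> s / _ #: no change
3. o -> e, u -> i / F C0 _: fires at position(s) 4: vebelegemeba
surface: vebelegemeba

cell GRD=ki, MOD=lu:
underlying: vebol-gm-t
1. 0 -> e / C _ C: inserts after position(s) 5, 6, 7: vebolegemet
2. b -> p, d -> t, z -> s / _ #: no change
3. o -> e, u -> i / F C0 _: fires at position(s) 4: vebelegemet
surface: vebelegemet

cell GRD=fe, MOD=lu:
underlying: vebol-e-t
1. 0 -> e / C _ C: no change
2. b -> p, d -> t, z -> s / _ #: no change
3. o -> e, u -> i / F C0 _: fires at position(s) 4: vebelet
surface: vebelet


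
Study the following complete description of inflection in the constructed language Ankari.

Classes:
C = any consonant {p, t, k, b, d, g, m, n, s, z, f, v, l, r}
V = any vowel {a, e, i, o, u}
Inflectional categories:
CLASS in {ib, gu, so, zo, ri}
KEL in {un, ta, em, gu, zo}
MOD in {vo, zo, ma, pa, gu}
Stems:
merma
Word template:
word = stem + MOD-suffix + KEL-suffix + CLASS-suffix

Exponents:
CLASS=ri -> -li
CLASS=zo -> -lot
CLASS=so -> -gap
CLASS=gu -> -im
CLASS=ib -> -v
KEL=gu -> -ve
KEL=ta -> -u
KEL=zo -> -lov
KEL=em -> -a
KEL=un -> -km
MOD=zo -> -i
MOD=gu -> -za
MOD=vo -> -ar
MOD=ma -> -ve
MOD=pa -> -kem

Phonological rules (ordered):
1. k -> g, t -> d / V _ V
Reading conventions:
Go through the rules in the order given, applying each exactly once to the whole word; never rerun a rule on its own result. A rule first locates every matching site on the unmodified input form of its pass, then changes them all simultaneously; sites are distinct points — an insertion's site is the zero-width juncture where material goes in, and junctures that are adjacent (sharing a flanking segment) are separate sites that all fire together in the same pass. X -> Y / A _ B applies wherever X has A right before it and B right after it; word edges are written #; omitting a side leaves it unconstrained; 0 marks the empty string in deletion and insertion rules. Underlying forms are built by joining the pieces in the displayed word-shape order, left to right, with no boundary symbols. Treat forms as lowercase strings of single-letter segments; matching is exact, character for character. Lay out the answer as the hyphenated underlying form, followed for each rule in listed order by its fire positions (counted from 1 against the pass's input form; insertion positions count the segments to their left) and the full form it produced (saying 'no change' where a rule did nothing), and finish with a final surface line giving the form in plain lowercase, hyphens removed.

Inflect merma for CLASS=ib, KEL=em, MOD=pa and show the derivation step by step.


underlying: merma-kem-a-v
1. k -> g, t -> d / V _ V: fires at position(s) 6: mermagemav
surface: mermagemav


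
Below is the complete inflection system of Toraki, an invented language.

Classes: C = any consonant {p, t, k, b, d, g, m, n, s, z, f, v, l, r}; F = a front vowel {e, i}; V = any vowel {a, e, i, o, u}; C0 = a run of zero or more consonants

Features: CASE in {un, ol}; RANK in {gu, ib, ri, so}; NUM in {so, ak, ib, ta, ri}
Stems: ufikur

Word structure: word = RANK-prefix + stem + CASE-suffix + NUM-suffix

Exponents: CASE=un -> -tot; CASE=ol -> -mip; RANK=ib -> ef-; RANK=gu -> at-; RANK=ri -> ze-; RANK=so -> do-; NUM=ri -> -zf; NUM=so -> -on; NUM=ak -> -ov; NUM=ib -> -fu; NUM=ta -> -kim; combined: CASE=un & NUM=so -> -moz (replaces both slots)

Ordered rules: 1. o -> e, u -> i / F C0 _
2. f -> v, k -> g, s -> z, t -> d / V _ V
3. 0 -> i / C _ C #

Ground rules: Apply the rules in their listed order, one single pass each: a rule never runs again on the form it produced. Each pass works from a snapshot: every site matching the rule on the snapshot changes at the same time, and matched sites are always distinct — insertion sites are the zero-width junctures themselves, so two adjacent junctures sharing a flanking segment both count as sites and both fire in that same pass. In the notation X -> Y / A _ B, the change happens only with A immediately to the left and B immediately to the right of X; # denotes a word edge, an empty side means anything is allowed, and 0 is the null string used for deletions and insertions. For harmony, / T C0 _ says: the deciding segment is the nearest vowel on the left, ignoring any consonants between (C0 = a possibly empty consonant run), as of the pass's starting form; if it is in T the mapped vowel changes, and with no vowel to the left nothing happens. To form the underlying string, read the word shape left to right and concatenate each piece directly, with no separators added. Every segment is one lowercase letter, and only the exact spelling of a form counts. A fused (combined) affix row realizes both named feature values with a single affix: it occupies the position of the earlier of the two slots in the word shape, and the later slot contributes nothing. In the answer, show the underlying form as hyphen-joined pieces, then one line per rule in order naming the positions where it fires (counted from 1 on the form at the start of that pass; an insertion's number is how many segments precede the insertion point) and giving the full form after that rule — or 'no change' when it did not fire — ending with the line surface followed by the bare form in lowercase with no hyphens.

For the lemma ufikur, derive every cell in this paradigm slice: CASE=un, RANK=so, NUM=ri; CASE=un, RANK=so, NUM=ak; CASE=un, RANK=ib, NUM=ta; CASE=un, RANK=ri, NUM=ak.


cell CASE=un, RANK=so, NUM=ri:
underlying: do-ufikur-tot-zf
1. o -> e, u -> i / F C0 _: fires at position(s) 7: doufikirtotzf
2. f -> v, k -> g, s -> z, t -> d / V _ V: fires at position(s) 4, 6: douvigirtotzf
3. 0 -> i / C _ C #: inserts after position(s) 12: douvigirtotzif
surface: douvigirtotzif

cell CASE=un, RANK=so, NUM=ak:
underlying: do-ufikur-tot-ov
1. o -> e, u -> i / F C0 _: fires at position(s) 7: doufikirtotov
2. f -> v, k -> g, s -> z, t -> d / V _ V: fires at position(s) 4, 6, 11: douvigirtodov
3. 0 -> i / C _ C #: no change
surface: douvigirtodov

cell CASE=un, RANK=ib, NUM=ta:
underlying: ef-ufikur-tot-kim
1. o -> e, u -> i / F C0 _: fires at position(s) 3, 7: efifikirtotkim
2. f -> v, k -> g, s -> z, t -> d / V _ V: fires at position(s) 2, 4, 6: evivigirtotkim
3. 0 -> i / C _ C #: no change
surface: evivigirtotkim

cell CASE=un, RANK=ri, NUM=ak:
underlying: ze-ufikur-tot-ov
1. o -> e, u -> i / F C0 _: fires at position(s) 3, 7: zeifikirtotov
2. f -> v, k -> g, s -> z, t -> d / V _ V: fires at position(s) 4, 6, 11: zeivigirtodov
3. 0 -> i / C _ C #: no change
surface: zeivigirtodov


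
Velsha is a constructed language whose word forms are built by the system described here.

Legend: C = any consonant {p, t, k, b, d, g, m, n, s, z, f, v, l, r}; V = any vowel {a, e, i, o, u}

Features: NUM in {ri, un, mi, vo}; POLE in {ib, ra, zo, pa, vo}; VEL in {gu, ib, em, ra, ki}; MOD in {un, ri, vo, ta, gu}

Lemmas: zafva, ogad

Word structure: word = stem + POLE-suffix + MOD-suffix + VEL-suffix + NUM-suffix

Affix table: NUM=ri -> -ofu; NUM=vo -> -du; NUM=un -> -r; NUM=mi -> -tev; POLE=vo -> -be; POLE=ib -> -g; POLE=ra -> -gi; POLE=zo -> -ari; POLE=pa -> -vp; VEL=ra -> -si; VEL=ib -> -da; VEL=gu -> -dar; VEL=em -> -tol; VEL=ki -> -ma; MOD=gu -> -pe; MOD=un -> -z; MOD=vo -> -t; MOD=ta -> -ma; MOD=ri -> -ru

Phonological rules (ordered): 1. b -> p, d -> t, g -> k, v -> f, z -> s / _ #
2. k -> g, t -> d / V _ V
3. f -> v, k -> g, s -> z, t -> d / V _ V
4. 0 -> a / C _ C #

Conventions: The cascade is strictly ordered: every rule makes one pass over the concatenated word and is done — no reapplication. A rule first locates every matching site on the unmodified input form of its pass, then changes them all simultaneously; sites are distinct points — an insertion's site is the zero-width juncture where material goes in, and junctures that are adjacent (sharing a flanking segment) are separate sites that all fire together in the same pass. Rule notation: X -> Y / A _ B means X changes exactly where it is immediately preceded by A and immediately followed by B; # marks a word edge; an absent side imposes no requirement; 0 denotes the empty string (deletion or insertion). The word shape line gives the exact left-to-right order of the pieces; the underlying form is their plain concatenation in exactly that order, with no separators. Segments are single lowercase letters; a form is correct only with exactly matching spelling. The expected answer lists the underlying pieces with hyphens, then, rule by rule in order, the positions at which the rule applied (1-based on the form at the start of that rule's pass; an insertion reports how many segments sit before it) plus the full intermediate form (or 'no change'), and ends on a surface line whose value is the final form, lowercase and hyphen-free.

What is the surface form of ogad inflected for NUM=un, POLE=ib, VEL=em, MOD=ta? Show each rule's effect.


underlying: ogad-g-ma-tol-r
1. b -> p, d -> t, g -> k, v -> f, z -> s / _ #: no change
2. k -> g, t -> d / V _ V: fires at position(s) 8: ogadgmadolr
3. f -> v, k -> g, s -> z, t -> d / V _ V: no change
4. 0 -> a / C _ C #: inserts after position(s) 10: ogadgmadolar
surface: ogadgmadolar
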